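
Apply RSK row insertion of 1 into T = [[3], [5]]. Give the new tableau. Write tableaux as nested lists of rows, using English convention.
In row 1, 1 replaces 3 (the leftmost entry greater than 1); 3 is bumped to row 2. In row 2, 3 replaces 5 (the leftmost entry greater than 3); 5 is bumped to row 3. 5 starts a new row 3. The new tableau is [[1], [3], [5]].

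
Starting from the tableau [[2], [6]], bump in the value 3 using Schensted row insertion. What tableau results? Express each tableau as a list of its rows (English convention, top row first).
[[2, 3], [6]]

3 is larger than every entry of row 1, so it is appended to row 1. The new tableau is [[2, 3], [6]].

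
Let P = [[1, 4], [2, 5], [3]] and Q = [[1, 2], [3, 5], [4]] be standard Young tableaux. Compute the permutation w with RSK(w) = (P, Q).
3 5 2 1 4

Reverse RSK: for i = n, n-1, ..., 1, locate i in Q, remove the corresponding corner cell from P, and reverse-bump its entry up through P; the value ejected from row 1 is w(i).

So w = 3 5 2 1 4.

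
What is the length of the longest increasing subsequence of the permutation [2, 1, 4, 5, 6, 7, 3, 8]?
6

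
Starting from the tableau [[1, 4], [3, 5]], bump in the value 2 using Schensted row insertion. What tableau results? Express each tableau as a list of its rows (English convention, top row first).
In row 1, 2 replaces 4 (the leftmost entry greater than 2); 4 is bumped to row 2. In row 2, 4 replaces 5 (the leftmost entry greater than 4); 5 is bumped to row 3. 5 starts a new row 3. The new tableau is [[1, 2], [3, 4], [5]].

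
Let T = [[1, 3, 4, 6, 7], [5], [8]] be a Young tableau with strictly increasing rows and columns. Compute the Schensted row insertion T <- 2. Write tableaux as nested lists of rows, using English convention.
[[1, 2, 4, 6, 7], [3], [5], [8]]

In row 1, 2 replaces 3 (the leftmost entry greater than 2); 3 is bumped to row 2. In row 2, 3 replaces 5 (the leftmost entry greater than 3); 5 is bumped to row 3. In row 3, 5 replaces 8 (the leftmost entry greater than 5); 8 is bumped to row 4. 8 starts a new row 4. The new tableau is [[1, 2, 4, 6, 7], [3], [5], [8]].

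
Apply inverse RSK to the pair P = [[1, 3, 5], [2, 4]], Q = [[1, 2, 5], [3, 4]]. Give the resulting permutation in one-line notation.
2 4 1 3 5

Reverse RSK: for i = n, n-1, ..., 1, locate i in Q, remove the corresponding corner cell from P, and reverse-bump its entry up through P; the value ejected from row 1 is w(i).

So w = 2 4 1 3 5.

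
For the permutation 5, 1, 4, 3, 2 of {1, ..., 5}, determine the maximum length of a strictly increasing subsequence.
2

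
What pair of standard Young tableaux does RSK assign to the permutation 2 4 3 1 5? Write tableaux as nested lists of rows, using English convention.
Insert each entry of the permutation into P by Schensted row insertion, recording in Q the position of each new cell.

Insert 2: appended to row 1. P = [[2]].
Insert 4: appended to row 1. P = [[2, 4]].
Insert 3: 3 bumps 4 from row 1; 4 starts row 2. P = [[2, 3], [4]].
Insert 1: 1 bumps 2 from row 1; 2 bumps 4 from row 2; 4 starts row 3. P = [[1, 3], [2], [4]].
Insert 5: appended to row 1. P = [[1, 3, 5], [2], [4]].

So P = [[1, 3, 5], [2], [4]], Q = [[1, 2, 5], [3], [4]].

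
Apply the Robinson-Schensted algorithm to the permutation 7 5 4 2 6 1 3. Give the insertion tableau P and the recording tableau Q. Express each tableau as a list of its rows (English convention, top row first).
P = [[1, 3], [2, 6], [4], [5], [7]], Q = [[1, 5], [2, 7], [3], [4], [6]]

Insert each entry of the permutation into P by Schensted row insertion, recording in Q the position of each new cell.

After inserting 7: P = [[7]].
After inserting 5: P = [[5], [7]].
After inserting 4: P = [[4], [5], [7]].
After inserting 2: P = [[2], [4], [5], [7]].
After inserting 6: P = [[2, 6], [4], [5], [7]].
After inserting 1: P = [[1, 6], [2], [4], [5], [7]].
After inserting 3: P = [[1, 3], [2, 6], [4], [5], [7]].

So P = [[1, 3], [2, 6], [4], [5], [7]], Q = [[1, 5], [2, 7], [3], [4], [6]].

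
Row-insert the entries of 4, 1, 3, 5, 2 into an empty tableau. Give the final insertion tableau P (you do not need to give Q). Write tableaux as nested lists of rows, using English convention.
P = [[1, 2, 5], [3], [4]]

Insert 4: appended to row 1. P = [[4]].
Insert 1: 1 bumps 4 from row 1; 4 starts row 2. P = [[1], [4]].
Insert 3: appended to row 1. P = [[1, 3], [4]].
Insert 5: appended to row 1. P = [[1, 3, 5], [4]].
Insert 2: 2 bumps 3 from row 1; 3 bumps 4 from row 2; 4 starts row 3. P = [[1, 2, 5], [3], [4]].

So P = [[1, 2, 5], [3], [4]].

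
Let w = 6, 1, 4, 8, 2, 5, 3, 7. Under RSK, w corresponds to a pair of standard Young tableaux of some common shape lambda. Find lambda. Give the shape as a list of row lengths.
[4, 2, 2]

Row-insert each entry into an empty tableau.

After inserting 6: P = [[6]].
After inserting 1: P = [[1], [6]].
After inserting 4: P = [[1, 4], [6]].
After inserting 8: P = [[1, 4, 8], [6]].
After inserting 2: P = [[1, 2, 8], [4], [6]].
After inserting 5: P = [[1, 2, 5], [4, 8], [6]].
After inserting 3: P = [[1, 2, 3], [4, 5], [6, 8]].
After inserting 7: P = [[1, 2, 3, 7], [4, 5], [6, 8]].

The final insertion tableau P = [[1, 2, 3, 7], [4, 5], [6, 8]] has shape [4, 2, 2].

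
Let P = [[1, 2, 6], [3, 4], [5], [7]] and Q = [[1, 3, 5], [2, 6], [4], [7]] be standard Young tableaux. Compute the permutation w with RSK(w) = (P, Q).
7 3 5 1 6 4 2

Reverse the RSK construction: for i from n down to 1, find the cell of Q containing i, remove the entry at that cell from P, and reverse-bump it up through P; the value ejected from row 1 is w(i).

Step i=7: Q has 7 at row 4, column 1; remove 7 from row 4 of P and reverse-bump: 7 enters row 3 and ejects 5; 5 enters row 2 and ejects 4; 4 enters row 1 and ejects 2. So w(7) = 2. P is now [[1, 4, 6], [3, 5], [7]].
Step i=6: Q has 6 at row 2, column 2; remove 5 from row 2 of P and reverse-bump: 5 enters row 1 and ejects 4. So w(6) = 4. P is now [[1, 5, 6], [3], [7]].
Step i=5: Q has 5 at row 1, column 3; remove that cell from P, ejecting 6. So w(5) = 6. P is now [[1, 5], [3], [7]].
Step i=4: Q has 4 at row 3, column 1; remove 7 from row 3 of P and reverse-bump: 7 enters row 2 and ejects 3; 3 enters row 1 and ejects 1. So w(4) = 1. P is now [[3, 5], [7]].
Step i=3: Q has 3 at row 1, column 2; remove that cell from P, ejecting 5. So w(3) = 5. P is now [[3], [7]].
Step i=2: Q has 2 at row 2, column 1; remove 7 from row 2 of P and reverse-bump: 7 enters row 1 and ejects 3. So w(2) = 3. P is now [[7]].
Step i=1: Q has 1 at row 1, column 1; remove that cell from P, ejecting 7. So w(1) = 7. P is now [].

So w = 7 3 5 1 6 4 2.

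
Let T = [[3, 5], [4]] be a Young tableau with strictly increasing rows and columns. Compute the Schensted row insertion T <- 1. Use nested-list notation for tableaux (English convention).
In row 1, 1 replaces 3 (the leftmost entry greater than 1); 3 is bumped to row 2. In row 2, 3 replaces 4 (the leftmost entry greater than 3); 4 is bumped to row 3. 4 starts a new row 3. The new tableau is [[1, 5], [3], [4]].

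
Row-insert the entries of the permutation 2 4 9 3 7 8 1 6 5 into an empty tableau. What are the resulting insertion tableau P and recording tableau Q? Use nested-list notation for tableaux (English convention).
Insert each entry of the permutation into P by Schensted row insertion, recording in Q the position of each new cell.

After inserting 2: P = [[2]].
After inserting 4: P = [[2, 4]].
After inserting 9: P = [[2, 4, 9]].
After inserting 3: P = [[2, 3, 9], [4]].
After inserting 7: P = [[2, 3, 7], [4, 9]].
After inserting 8: P = [[2, 3, 7, 8], [4, 9]].
After inserting 1: P = [[1, 3, 7, 8], [2, 9], [4]].
After inserting 6: P = [[1, 3, 6, 8], [2, 7], [4, 9]].
After inserting 5: P = [[1, 3, 5, 8], [2, 6], [4, 7], [9]].

So P = [[1, 3, 5, 8], [2, 6], [4, 7], [9]], Q = [[1, 2, 3, 6], [4, 5], [7, 8], [9]].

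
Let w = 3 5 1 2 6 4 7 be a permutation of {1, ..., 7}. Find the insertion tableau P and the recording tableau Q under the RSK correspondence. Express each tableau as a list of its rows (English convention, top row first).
P = [[1, 2, 4, 7], [3, 5, 6]], Q = [[1, 2, 5, 7], [3, 4, 6]]

Insert each entry of the permutation into P by Schensted row insertion, recording in Q the position of each new cell.

Insert 3: appended to row 1. P = [[3]].
Insert 5: appended to row 1. P = [[3, 5]].
Insert 1: 1 bumps 3 from row 1; 3 starts row 2. P = [[1, 5], [3]].
Insert 2: 2 bumps 5 from row 1; 5 appends to row 2. P = [[1, 2], [3, 5]].
Insert 6: appended to row 1. P = [[1, 2, 6], [3, 5]].
Insert 4: 4 bumps 6 from row 1; 6 appends to row 2. P = [[1, 2, 4], [3, 5, 6]].
Insert 7: appended to row 1. P = [[1, 2, 4, 7], [3, 5, 6]].

So P = [[1, 2, 4, 7], [3, 5, 6]], Q = [[1, 2, 5, 7], [3, 4, 6]].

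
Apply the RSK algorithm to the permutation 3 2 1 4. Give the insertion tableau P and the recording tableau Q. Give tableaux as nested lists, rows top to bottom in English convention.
Insert each entry of the permutation into P by Schensted row insertion, recording in Q the position of each new cell.

Insert 3: appended to row 1. P = [[3]], Q = [[1]].
Insert 2: 2 bumps 3 from row 1; 3 starts row 2. P = [[2], [3]], Q = [[1], [2]].
Insert 1: 1 bumps 2 from row 1; 2 bumps 3 from row 2; 3 starts row 3. P = [[1], [2], [3]], Q = [[1], [2], [3]].
Insert 4: appended to row 1. P = [[1, 4], [2], [3]], Q = [[1, 4], [2], [3]].

So P = [[1, 4], [2], [3]], Q = [[1, 4], [2], [3]].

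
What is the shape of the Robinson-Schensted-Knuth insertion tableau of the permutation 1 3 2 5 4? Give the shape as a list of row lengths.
[3, 2]

Row-insert each entry into an empty tableau.

After inserting 1: P = [[1]].
After inserting 3: P = [[1, 3]].
After inserting 2: P = [[1, 2], [3]].
After inserting 5: P = [[1, 2, 5], [3]].
After inserting 4: P = [[1, 2, 4], [3, 5]].

The final insertion tableau P = [[1, 2, 4], [3, 5]] has shape [3, 2].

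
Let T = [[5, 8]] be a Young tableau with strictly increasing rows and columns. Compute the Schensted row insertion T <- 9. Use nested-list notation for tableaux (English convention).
[[5, 8, 9]]

9 is larger than every entry of row 1, so it is appended to row 1. The new tableau is [[5, 8, 9]].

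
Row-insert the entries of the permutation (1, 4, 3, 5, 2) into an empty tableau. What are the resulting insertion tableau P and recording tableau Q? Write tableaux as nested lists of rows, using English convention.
Insert each entry of the permutation into P by Schensted row insertion, recording in Q the position of each new cell.

Insert 1: appended to row 1. P = [[1]], Q = [[1]].
Insert 4: appended to row 1. P = [[1, 4]], Q = [[1, 2]].
Insert 3: 3 bumps 4 from row 1; 4 starts row 2. P = [[1, 3], [4]], Q = [[1, 2], [3]].
Insert 5: appended to row 1. P = [[1, 3, 5], [4]], Q = [[1, 2, 4], [3]].
Insert 2: 2 bumps 3 from row 1; 3 bumps 4 from row 2; 4 starts row 3. P = [[1, 2, 5], [3], [4]], Q = [[1, 2, 4], [3], [5]].

So P = [[1, 2, 5], [3], [4]], Q = [[1, 2, 4], [3], [5]].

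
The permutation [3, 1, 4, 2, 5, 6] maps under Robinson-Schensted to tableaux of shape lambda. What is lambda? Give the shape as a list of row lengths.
[4, 2]

RSK row insertion gives P = [[1, 2, 5, 6], [3, 4]], which has shape [4, 2].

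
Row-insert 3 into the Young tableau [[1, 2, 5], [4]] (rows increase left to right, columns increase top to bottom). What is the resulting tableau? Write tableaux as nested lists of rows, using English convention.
[[1, 2, 3], [4, 5]]

In row 1, 3 replaces 5 (the leftmost entry greater than 3); 5 is bumped to row 2. 5 is appended to row 2. The new tableau is [[1, 2, 3], [4, 5]].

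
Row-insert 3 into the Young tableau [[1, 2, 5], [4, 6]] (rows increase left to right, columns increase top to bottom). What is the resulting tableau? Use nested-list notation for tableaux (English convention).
In row 1, 3 replaces 5 (the leftmost entry greater than 3); 5 is bumped to row 2. In row 2, 5 replaces 6 (the leftmost entry greater than 5); 6 is bumped to row 3. 6 starts a new row 3. The new tableau is [[1, 2, 3], [4, 5], [6]].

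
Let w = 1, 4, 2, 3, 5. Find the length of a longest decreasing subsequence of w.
2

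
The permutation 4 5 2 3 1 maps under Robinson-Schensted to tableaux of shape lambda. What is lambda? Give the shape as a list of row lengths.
Row-insert each entry into an empty tableau.

After inserting 4: P = [[4]].
After inserting 5: P = [[4, 5]].
After inserting 2: P = [[2, 5], [4]].
After inserting 3: P = [[2, 3], [4, 5]].
After inserting 1: P = [[1, 3], [2, 5], [4]].

The final insertion tableau P = [[1, 3], [2, 5], [4]] has shape [2, 2, 1].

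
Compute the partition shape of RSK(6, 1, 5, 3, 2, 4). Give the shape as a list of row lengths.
Row-insert each entry into an empty tableau.

After inserting 6: P = [[6]].
After inserting 1: P = [[1], [6]].
After inserting 5: P = [[1, 5], [6]].
After inserting 3: P = [[1, 3], [5], [6]].
After inserting 2: P = [[1, 2], [3], [5], [6]].
After inserting 4: P = [[1, 2, 4], [3], [5], [6]].

The final insertion tableau P = [[1, 2, 4], [3], [5], [6]] has shape [3, 1, 1, 1].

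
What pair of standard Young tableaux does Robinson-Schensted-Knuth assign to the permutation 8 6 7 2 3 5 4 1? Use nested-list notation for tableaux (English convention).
Insert each entry of the permutation into P by Schensted row insertion, recording in Q the position of each new cell.

After inserting 8: P = [[8]].
After inserting 6: P = [[6], [8]].
After inserting 7: P = [[6, 7], [8]].
After inserting 2: P = [[2, 7], [6], [8]].
After inserting 3: P = [[2, 3], [6, 7], [8]].
After inserting 5: P = [[2, 3, 5], [6, 7], [8]].
After inserting 4: P = [[2, 3, 4], [5, 7], [6], [8]].
After inserting 1: P = [[1, 3, 4], [2, 7], [5], [6], [8]].

So P = [[1, 3, 4], [2, 7], [5], [6], [8]], Q = [[1, 3, 6], [2, 5], [4], [7], [8]].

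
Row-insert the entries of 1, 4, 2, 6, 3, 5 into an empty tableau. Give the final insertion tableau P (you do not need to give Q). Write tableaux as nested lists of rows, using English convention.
Insert 1: appended to row 1. P = [[1]].
Insert 4: appended to row 1. P = [[1, 4]].
Insert 2: 2 bumps 4 from row 1; 4 starts row 2. P = [[1, 2], [4]].
Insert 6: appended to row 1. P = [[1, 2, 6], [4]].
Insert 3: 3 bumps 6 from row 1; 6 appends to row 2. P = [[1, 2, 3], [4, 6]].
Insert 5: appended to row 1. P = [[1, 2, 3, 5], [4, 6]].

So P = [[1, 2, 3, 5], [4, 6]].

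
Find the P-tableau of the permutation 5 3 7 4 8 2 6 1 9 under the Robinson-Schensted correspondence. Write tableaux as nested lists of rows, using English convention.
P = [[1, 4, 6, 9], [2, 7, 8], [3], [5]]

Insert 5: appended to row 1. P = [[5]].
Insert 3: 3 bumps 5 from row 1; 5 starts row 2. P = [[3], [5]].
Insert 7: appended to row 1. P = [[3, 7], [5]].
Insert 4: 4 bumps 7 from row 1; 7 appends to row 2. P = [[3, 4], [5, 7]].
Insert 8: appended to row 1. P = [[3, 4, 8], [5, 7]].
Insert 2: 2 bumps 3 from row 1; 3 bumps 5 from row 2; 5 starts row 3. P = [[2, 4, 8], [3, 7], [5]].
Insert 6: 6 bumps 8 from row 1; 8 appends to row 2. P = [[2, 4, 6], [3, 7, 8], [5]].
Insert 1: 1 bumps 2 from row 1; 2 bumps 3 from row 2; 3 bumps 5 from row 3; 5 starts row 4. P = [[1, 4, 6], [2, 7, 8], [3], [5]].
Insert 9: appended to row 1. P = [[1, 4, 6, 9], [2, 7, 8], [3], [5]].

So P = [[1, 4, 6, 9], [2, 7, 8], [3], [5]].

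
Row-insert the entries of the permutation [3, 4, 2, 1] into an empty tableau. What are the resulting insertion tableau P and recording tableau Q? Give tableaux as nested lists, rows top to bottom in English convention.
P = [[1, 4], [2], [3]], Q = [[1, 2], [3], [4]]

Insert each entry of the permutation into P by Schensted row insertion, recording in Q the position of each new cell.

Insert 3: appended to row 1. P = [[3]], Q = [[1]].
Insert 4: appended to row 1. P = [[3, 4]], Q = [[1, 2]].
Insert 2: 2 bumps 3 from row 1; 3 starts row 2. P = [[2, 4], [3]], Q = [[1, 2], [3]].
Insert 1: 1 bumps 2 from row 1; 2 bumps 3 from row 2; 3 starts row 3. P = [[1, 4], [2], [3]], Q = [[1, 2], [3], [4]].

So P = [[1, 4], [2], [3]], Q = [[1, 2], [3], [4]].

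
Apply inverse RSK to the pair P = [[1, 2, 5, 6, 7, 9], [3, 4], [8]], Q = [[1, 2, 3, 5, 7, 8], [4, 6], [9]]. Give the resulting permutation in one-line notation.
Reverse the RSK construction: for i from n down to 1, find the cell of Q containing i, remove the entry at that cell from P, and reverse-bump it up through P; the value ejected from row 1 is w(i).

Step i=9: Q has 9 at row 3, column 1; remove 8 from row 3 of P and reverse-bump: 8 enters row 2 and ejects 4; 4 enters row 1 and ejects 2. So w(9) = 2. P is now [[1, 4, 5, 6, 7, 9], [3, 8]].
Step i=8: Q has 8 at row 1, column 6; remove that cell from P, ejecting 9. So w(8) = 9. P is now [[1, 4, 5, 6, 7], [3, 8]].
Step i=7: Q has 7 at row 1, column 5; remove that cell from P, ejecting 7. So w(7) = 7. P is now [[1, 4, 5, 6], [3, 8]].
Step i=6: Q has 6 at row 2, column 2; remove 8 from row 2 of P and reverse-bump: 8 enters row 1 and ejects 6. So w(6) = 6. P is now [[1, 4, 5, 8], [3]].
Step i=5: Q has 5 at row 1, column 4; remove that cell from P, ejecting 8. So w(5) = 8. P is now [[1, 4, 5], [3]].
Step i=4: Q has 4 at row 2, column 1; remove 3 from row 2 of P and reverse-bump: 3 enters row 1 and ejects 1. So w(4) = 1. P is now [[3, 4, 5]].
Step i=3: Q has 3 at row 1, column 3; remove that cell from P, ejecting 5. So w(3) = 5. P is now [[3, 4]].
Step i=2: Q has 2 at row 1, column 2; remove that cell from P, ejecting 4. So w(2) = 4. P is now [[3]].
Step i=1: Q has 1 at row 1, column 1; remove that cell from P, ejecting 3. So w(1) = 3. P is now [].

So w = 3 4 5 1 8 6 7 9 2.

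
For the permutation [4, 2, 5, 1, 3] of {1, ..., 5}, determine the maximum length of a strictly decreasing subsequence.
3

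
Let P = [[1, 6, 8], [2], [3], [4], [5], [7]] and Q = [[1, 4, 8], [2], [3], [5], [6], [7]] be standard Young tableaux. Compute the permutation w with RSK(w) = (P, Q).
Reverse the RSK construction: for i from n down to 1, find the cell of Q containing i, remove the entry at that cell from P, and reverse-bump it up through P; the value ejected from row 1 is w(i).

Step i=8: Q has 8 at row 1, column 3; remove that cell from P, ejecting 8. So w(8) = 8. P is now [[1, 6], [2], [3], [4], [5], [7]].
Step i=7: Q has 7 at row 6, column 1; remove 7 from row 6 of P and reverse-bump: 7 enters row 5 and ejects 5; 5 enters row 4 and ejects 4; 4 enters row 3 and ejects 3; 3 enters row 2 and ejects 2; 2 enters row 1 and ejects 1. So w(7) = 1. P is now [[2, 6], [3], [4], [5], [7]].
Step i=6: Q has 6 at row 5, column 1; remove 7 from row 5 of P and reverse-bump: 7 enters row 4 and ejects 5; 5 enters row 3 and ejects 4; 4 enters row 2 and ejects 3; 3 enters row 1 and ejects 2. So w(6) = 2. P is now [[3, 6], [4], [5], [7]].
Step i=5: Q has 5 at row 4, column 1; remove 7 from row 4 of P and reverse-bump: 7 enters row 3 and ejects 5; 5 enters row 2 and ejects 4; 4 enters row 1 and ejects 3. So w(5) = 3. P is now [[4, 6], [5], [7]].
Step i=4: Q has 4 at row 1, column 2; remove that cell from P, ejecting 6. So w(4) = 6. P is now [[4], [5], [7]].
Step i=3: Q has 3 at row 3, column 1; remove 7 from row 3 of P and reverse-bump: 7 enters row 2 and ejects 5; 5 enters row 1 and ejects 4. So w(3) = 4. P is now [[5], [7]].
Step i=2: Q has 2 at row 2, column 1; remove 7 from row 2 of P and reverse-bump: 7 enters row 1 and ejects 5. So w(2) = 5. P is now [[7]].
Step i=1: Q has 1 at row 1, column 1; remove that cell from P, ejecting 7. So w(1) = 7. P is now [].

So w = 7 5 4 6 3 2 1 8.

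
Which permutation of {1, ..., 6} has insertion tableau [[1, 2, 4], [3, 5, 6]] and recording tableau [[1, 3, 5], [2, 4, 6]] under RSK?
Reverse the RSK construction: for i from n down to 1, find the cell of Q containing i, remove the entry at that cell from P, and reverse-bump it up through P; the value ejected from row 1 is w(i).

Step i=6: Q has 6 at row 2, column 3; remove 6 from row 2 of P and reverse-bump: 6 enters row 1 and ejects 4. So w(6) = 4. P is now [[1, 2, 6], [3, 5]].
Step i=5: Q has 5 at row 1, column 3; remove that cell from P, ejecting 6. So w(5) = 6. P is now [[1, 2], [3, 5]].
Step i=4: Q has 4 at row 2, column 2; remove 5 from row 2 of P and reverse-bump: 5 enters row 1 and ejects 2. So w(4) = 2. P is now [[1, 5], [3]].
Step i=3: Q has 3 at row 1, column 2; remove that cell from P, ejecting 5. So w(3) = 5. P is now [[1], [3]].
Step i=2: Q has 2 at row 2, column 1; remove 3 from row 2 of P and reverse-bump: 3 enters row 1 and ejects 1. So w(2) = 1. P is now [[3]].
Step i=1: Q has 1 at row 1, column 1; remove that cell from P, ejecting 3. So w(1) = 3. P is now [].

So w = 3 1 5 2 6 4.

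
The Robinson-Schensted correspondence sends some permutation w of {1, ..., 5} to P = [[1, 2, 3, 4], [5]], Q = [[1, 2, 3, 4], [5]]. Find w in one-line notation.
1 2 3 5 4

Reverse the RSK construction: for i from n down to 1, find the cell of Q containing i, remove the entry at that cell from P, and reverse-bump it up through P; the value ejected from row 1 is w(i).

Step i=5: Q has 5 at row 2, column 1; remove 5 from row 2 of P and reverse-bump: 5 enters row 1 and ejects 4. So w(5) = 4. P is now [[1, 2, 3, 5]].
Step i=4: Q has 4 at row 1, column 4; remove that cell from P, ejecting 5. So w(4) = 5. P is now [[1, 2, 3]].
Step i=3: Q has 3 at row 1, column 3; remove that cell from P, ejecting 3. So w(3) = 3. P is now [[1, 2]].
Step i=2: Q has 2 at row 1, column 2; remove that cell from P, ejecting 2. So w(2) = 2. P is now [[1]].
Step i=1: Q has 1 at row 1, column 1; remove that cell from P, ejecting 1. So w(1) = 1. P is now [].

So w = 1 2 3 5 4.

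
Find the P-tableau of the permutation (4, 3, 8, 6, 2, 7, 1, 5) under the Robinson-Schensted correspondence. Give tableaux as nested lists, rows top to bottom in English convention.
Insert 4: appended to row 1. P = [[4]].
Insert 3: 3 bumps 4 from row 1; 4 starts row 2. P = [[3], [4]].
Insert 8: appended to row 1. P = [[3, 8], [4]].
Insert 6: 6 bumps 8 from row 1; 8 appends to row 2. P = [[3, 6], [4, 8]].
Insert 2: 2 bumps 3 from row 1; 3 bumps 4 from row 2; 4 starts row 3. P = [[2, 6], [3, 8], [4]].
Insert 7: appended to row 1. P = [[2, 6, 7], [3, 8], [4]].
Insert 1: 1 bumps 2 from row 1; 2 bumps 3 from row 2; 3 bumps 4 from row 3; 4 starts row 4. P = [[1, 6, 7], [2, 8], [3], [4]].
Insert 5: 5 bumps 6 from row 1; 6 bumps 8 from row 2; 8 appends to row 3. P = [[1, 5, 7], [2, 6], [3, 8], [4]].

So P = [[1, 5, 7], [2, 6], [3, 8], [4]].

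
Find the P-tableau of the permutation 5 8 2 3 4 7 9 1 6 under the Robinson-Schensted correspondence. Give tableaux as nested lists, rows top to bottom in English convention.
Insert 5: appended to row 1. P = [[5]].
Insert 8: appended to row 1. P = [[5, 8]].
Insert 2: 2 bumps 5 from row 1; 5 starts row 2. P = [[2, 8], [5]].
Insert 3: 3 bumps 8 from row 1; 8 appends to row 2. P = [[2, 3], [5, 8]].
Insert 4: appended to row 1. P = [[2, 3, 4], [5, 8]].
Insert 7: appended to row 1. P = [[2, 3, 4, 7], [5, 8]].
Insert 9: appended to row 1. P = [[2, 3, 4, 7, 9], [5, 8]].
Insert 1: 1 bumps 2 from row 1; 2 bumps 5 from row 2; 5 starts row 3. P = [[1, 3, 4, 7, 9], [2, 8], [5]].
Insert 6: 6 bumps 7 from row 1; 7 bumps 8 from row 2; 8 appends to row 3. P = [[1, 3, 4, 6, 9], [2, 7], [5, 8]].

So P = [[1, 3, 4, 6, 9], [2, 7], [5, 8]].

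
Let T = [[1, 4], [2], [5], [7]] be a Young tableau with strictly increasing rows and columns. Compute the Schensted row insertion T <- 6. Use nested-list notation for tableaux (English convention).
6 is larger than every entry of row 1, so it is appended to row 1. The new tableau is [[1, 4, 6], [2], [5], [7]].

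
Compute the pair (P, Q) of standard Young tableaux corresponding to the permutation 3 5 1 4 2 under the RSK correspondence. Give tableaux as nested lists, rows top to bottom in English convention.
P = [[1, 2], [3, 4], [5]], Q = [[1, 2], [3, 4], [5]]

Insert each entry of the permutation into P by Schensted row insertion, recording in Q the position of each new cell.

Insert 3: appended to row 1. P = [[3]].
Insert 5: appended to row 1. P = [[3, 5]].
Insert 1: 1 bumps 3 from row 1; 3 starts row 2. P = [[1, 5], [3]].
Insert 4: 4 bumps 5 from row 1; 5 appends to row 2. P = [[1, 4], [3, 5]].
Insert 2: 2 bumps 4 from row 1; 4 bumps 5 from row 2; 5 starts row 3. P = [[1, 2], [3, 4], [5]].

So P = [[1, 2], [3, 4], [5]], Q = [[1, 2], [3, 4], [5]].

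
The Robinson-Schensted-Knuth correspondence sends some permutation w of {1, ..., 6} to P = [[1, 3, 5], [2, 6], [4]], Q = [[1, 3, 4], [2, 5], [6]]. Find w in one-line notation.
4 2 3 6 5 1

Reverse RSK: for i = n, n-1, ..., 1, locate i in Q, remove the corresponding corner cell from P, and reverse-bump its entry up through P; the value ejected from row 1 is w(i).

So w = 4 2 3 6 5 1.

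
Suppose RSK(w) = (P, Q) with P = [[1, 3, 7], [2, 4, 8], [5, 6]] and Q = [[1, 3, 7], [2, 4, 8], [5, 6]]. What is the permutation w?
5 2 6 4 1 3 8 7

Reverse the RSK construction: for i from n down to 1, find the cell of Q containing i, remove the entry at that cell from P, and reverse-bump it up through P; the value ejected from row 1 is w(i).

Step i=8: Q has 8 at row 2, column 3; remove 8 from row 2 of P and reverse-bump: 8 enters row 1 and ejects 7. So w(8) = 7. P is now [[1, 3, 8], [2, 4], [5, 6]].
Step i=7: Q has 7 at row 1, column 3; remove that cell from P, ejecting 8. So w(7) = 8. P is now [[1, 3], [2, 4], [5, 6]].
Step i=6: Q has 6 at row 3, column 2; remove 6 from row 3 of P and reverse-bump: 6 enters row 2 and ejects 4; 4 enters row 1 and ejects 3. So w(6) = 3. P is now [[1, 4], [2, 6], [5]].
Step i=5: Q has 5 at row 3, column 1; remove 5 from row 3 of P and reverse-bump: 5 enters row 2 and ejects 2; 2 enters row 1 and ejects 1. So w(5) = 1. P is now [[2, 4], [5, 6]].
Step i=4: Q has 4 at row 2, column 2; remove 6 from row 2 of P and reverse-bump: 6 enters row 1 and ejects 4. So w(4) = 4. P is now [[2, 6], [5]].
Step i=3: Q has 3 at row 1, column 2; remove that cell from P, ejecting 6. So w(3) = 6. P is now [[2], [5]].
Step i=2: Q has 2 at row 2, column 1; remove 5 from row 2 of P and reverse-bump: 5 enters row 1 and ejects 2. So w(2) = 2. P is now [[5]].
Step i=1: Q has 1 at row 1, column 1; remove that cell from P, ejecting 5. So w(1) = 5. P is now [].

So w = 5 2 6 4 1 3 8 7.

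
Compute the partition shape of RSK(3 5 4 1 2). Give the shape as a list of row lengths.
[2, 2, 1]

Row-insert each entry into an empty tableau.

After inserting 3: P = [[3]].
After inserting 5: P = [[3, 5]].
After inserting 4: P = [[3, 4], [5]].
After inserting 1: P = [[1, 4], [3], [5]].
After inserting 2: P = [[1, 2], [3, 4], [5]].

The final insertion tableau P = [[1, 2], [3, 4], [5]] has shape [2, 2, 1].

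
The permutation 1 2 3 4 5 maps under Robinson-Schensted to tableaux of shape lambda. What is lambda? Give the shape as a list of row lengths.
[5]

Row-insert each entry into an empty tableau.

After inserting 1: P = [[1]].
After inserting 2: P = [[1, 2]].
After inserting 3: P = [[1, 2, 3]].
After inserting 4: P = [[1, 2, 3, 4]].
After inserting 5: P = [[1, 2, 3, 4, 5]].

The final insertion tableau P = [[1, 2, 3, 4, 5]] has shape [5].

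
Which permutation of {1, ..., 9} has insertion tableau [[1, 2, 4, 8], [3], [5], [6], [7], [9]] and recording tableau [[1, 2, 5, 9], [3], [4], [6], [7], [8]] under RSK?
1 9 7 3 6 5 4 2 8

Reverse the RSK construction: for i from n down to 1, find the cell of Q containing i, remove the entry at that cell from P, and reverse-bump it up through P; the value ejected from row 1 is w(i).

Step i=9: Q has 9 at row 1, column 4; remove that cell from P, ejecting 8. So w(9) = 8. P is now [[1, 2, 4], [3], [5], [6], [7], [9]].
Step i=8: Q has 8 at row 6, column 1; remove 9 from row 6 of P and reverse-bump: 9 enters row 5 and ejects 7; 7 enters row 4 and ejects 6; 6 enters row 3 and ejects 5; 5 enters row 2 and ejects 3; 3 enters row 1 and ejects 2. So w(8) = 2. P is now [[1, 3, 4], [5], [6], [7], [9]].
Step i=7: Q has 7 at row 5, column 1; remove 9 from row 5 of P and reverse-bump: 9 enters row 4 and ejects 7; 7 enters row 3 and ejects 6; 6 enters row 2 and ejects 5; 5 enters row 1 and ejects 4. So w(7) = 4. P is now [[1, 3, 5], [6], [7], [9]].
Step i=6: Q has 6 at row 4, column 1; remove 9 from row 4 of P and reverse-bump: 9 enters row 3 and ejects 7; 7 enters row 2 and ejects 6; 6 enters row 1 and ejects 5. So w(6) = 5. P is now [[1, 3, 6], [7], [9]].
Step i=5: Q has 5 at row 1, column 3; remove that cell from P, ejecting 6. So w(5) = 6. P is now [[1, 3], [7], [9]].
Step i=4: Q has 4 at row 3, column 1; remove 9 from row 3 of P and reverse-bump: 9 enters row 2 and ejects 7; 7 enters row 1 and ejects 3. So w(4) = 3. P is now [[1, 7], [9]].
Step i=3: Q has 3 at row 2, column 1; remove 9 from row 2 of P and reverse-bump: 9 enters row 1 and ejects 7. So w(3) = 7. P is now [[1, 9]].
Step i=2: Q has 2 at row 1, column 2; remove that cell from P, ejecting 9. So w(2) = 9. P is now [[1]].
Step i=1: Q has 1 at row 1, column 1; remove that cell from P, ejecting 1. So w(1) = 1. P is now [].

So w = 1 9 7 3 6 5 4 2 8.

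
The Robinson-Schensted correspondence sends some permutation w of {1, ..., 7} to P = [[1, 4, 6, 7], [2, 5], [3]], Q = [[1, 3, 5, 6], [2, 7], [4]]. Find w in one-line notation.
3 2 5 1 6 7 4

Reverse the RSK construction: for i from n down to 1, find the cell of Q containing i, remove the entry at that cell from P, and reverse-bump it up through P; the value ejected from row 1 is w(i).

Step i=7: Q has 7 at row 2, column 2; remove 5 from row 2 of P and reverse-bump: 5 enters row 1 and ejects 4. So w(7) = 4. P is now [[1, 5, 6, 7], [2], [3]].
Step i=6: Q has 6 at row 1, column 4; remove that cell from P, ejecting 7. So w(6) = 7. P is now [[1, 5, 6], [2], [3]].
Step i=5: Q has 5 at row 1, column 3; remove that cell from P, ejecting 6. So w(5) = 6. P is now [[1, 5], [2], [3]].
Step i=4: Q has 4 at row 3, column 1; remove 3 from row 3 of P and reverse-bump: 3 enters row 2 and ejects 2; 2 enters row 1 and ejects 1. So w(4) = 1. P is now [[2, 5], [3]].
Step i=3: Q has 3 at row 1, column 2; remove that cell from P, ejecting 5. So w(3) = 5. P is now [[2], [3]].
Step i=2: Q has 2 at row 2, column 1; remove 3 from row 2 of P and reverse-bump: 3 enters row 1 and ejects 2. So w(2) = 2. P is now [[3]].
Step i=1: Q has 1 at row 1, column 1; remove that cell from P, ejecting 3. So w(1) = 3. P is now [].

So w = 3 2 5 1 6 7 4.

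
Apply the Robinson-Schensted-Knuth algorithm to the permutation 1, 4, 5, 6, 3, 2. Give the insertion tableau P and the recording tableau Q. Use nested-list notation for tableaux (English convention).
P = [[1, 2, 5, 6], [3], [4]], Q = [[1, 2, 3, 4], [5], [6]]

Insert each entry of the permutation into P by Schensted row insertion, recording in Q the position of each new cell.

Insert 1: appended to row 1. P = [[1]].
Insert 4: appended to row 1. P = [[1, 4]].
Insert 5: appended to row 1. P = [[1, 4, 5]].
Insert 6: appended to row 1. P = [[1, 4, 5, 6]].
Insert 3: 3 bumps 4 from row 1; 4 starts row 2. P = [[1, 3, 5, 6], [4]].
Insert 2: 2 bumps 3 from row 1; 3 bumps 4 from row 2; 4 starts row 3. P = [[1, 2, 5, 6], [3], [4]].

So P = [[1, 2, 5, 6], [3], [4]], Q = [[1, 2, 3, 4], [5], [6]].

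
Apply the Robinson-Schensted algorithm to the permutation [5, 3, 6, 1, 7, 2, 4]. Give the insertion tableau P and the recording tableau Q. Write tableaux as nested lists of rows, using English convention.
P = [[1, 2, 4], [3, 6, 7], [5]], Q = [[1, 3, 5], [2, 6, 7], [4]]

Insert each entry of the permutation into P by Schensted row insertion, recording in Q the position of each new cell.

After inserting 5: P = [[5]].
After inserting 3: P = [[3], [5]].
After inserting 6: P = [[3, 6], [5]].
After inserting 1: P = [[1, 6], [3], [5]].
After inserting 7: P = [[1, 6, 7], [3], [5]].
After inserting 2: P = [[1, 2, 7], [3, 6], [5]].
After inserting 4: P = [[1, 2, 4], [3, 6, 7], [5]].

So P = [[1, 2, 4], [3, 6, 7], [5]], Q = [[1, 3, 5], [2, 6, 7], [4]].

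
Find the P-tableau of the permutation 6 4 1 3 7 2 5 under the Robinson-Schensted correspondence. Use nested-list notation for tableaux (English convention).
P = [[1, 2, 5], [3, 7], [4], [6]]

Insert 6: appended to row 1. P = [[6]].
Insert 4: 4 bumps 6 from row 1; 6 starts row 2. P = [[4], [6]].
Insert 1: 1 bumps 4 from row 1; 4 bumps 6 from row 2; 6 starts row 3. P = [[1], [4], [6]].
Insert 3: appended to row 1. P = [[1, 3], [4], [6]].
Insert 7: appended to row 1. P = [[1, 3, 7], [4], [6]].
Insert 2: 2 bumps 3 from row 1; 3 bumps 4 from row 2; 4 bumps 6 from row 3; 6 starts row 4. P = [[1, 2, 7], [3], [4], [6]].
Insert 5: 5 bumps 7 from row 1; 7 appends to row 2. P = [[1, 2, 5], [3, 7], [4], [6]].

So P = [[1, 2, 5], [3, 7], [4], [6]].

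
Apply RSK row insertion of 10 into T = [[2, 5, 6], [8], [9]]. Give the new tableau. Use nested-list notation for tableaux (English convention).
[[2, 5, 6, 10], [8], [9]]

10 is larger than every entry of row 1, so it is appended to row 1. The new tableau is [[2, 5, 6, 10], [8], [9]].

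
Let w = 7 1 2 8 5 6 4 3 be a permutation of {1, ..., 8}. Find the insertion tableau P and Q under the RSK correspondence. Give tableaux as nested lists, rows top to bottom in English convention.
P = [[1, 2, 3, 6], [4, 8], [5], [7]], Q = [[1, 3, 4, 6], [2, 5], [7], [8]]

Insert each entry of the permutation into P by Schensted row insertion, recording in Q the position of each new cell.

After inserting 7: P = [[7]].
After inserting 1: P = [[1], [7]].
After inserting 2: P = [[1, 2], [7]].
After inserting 8: P = [[1, 2, 8], [7]].
After inserting 5: P = [[1, 2, 5], [7, 8]].
After inserting 6: P = [[1, 2, 5, 6], [7, 8]].
After inserting 4: P = [[1, 2, 4, 6], [5, 8], [7]].
After inserting 3: P = [[1, 2, 3, 6], [4, 8], [5], [7]].

So P = [[1, 2, 3, 6], [4, 8], [5], [7]], Q = [[1, 3, 4, 6], [2, 5], [7], [8]].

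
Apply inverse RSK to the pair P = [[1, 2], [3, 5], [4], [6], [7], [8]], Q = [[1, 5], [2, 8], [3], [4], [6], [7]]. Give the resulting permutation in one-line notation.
Reverse the RSK construction: for i from n down to 1, find the cell of Q containing i, remove the entry at that cell from P, and reverse-bump it up through P; the value ejected from row 1 is w(i).

Step i=8: Q has 8 at row 2, column 2; remove 5 from row 2 of P and reverse-bump: 5 enters row 1 and ejects 2. So w(8) = 2. P is now [[1, 5], [3], [4], [6], [7], [8]].
Step i=7: Q has 7 at row 6, column 1; remove 8 from row 6 of P and reverse-bump: 8 enters row 5 and ejects 7; 7 enters row 4 and ejects 6; 6 enters row 3 and ejects 4; 4 enters row 2 and ejects 3; 3 enters row 1 and ejects 1. So w(7) = 1. P is now [[3, 5], [4], [6], [7], [8]].
Step i=6: Q has 6 at row 5, column 1; remove 8 from row 5 of P and reverse-bump: 8 enters row 4 and ejects 7; 7 enters row 3 and ejects 6; 6 enters row 2 and ejects 4; 4 enters row 1 and ejects 3. So w(6) = 3. P is now [[4, 5], [6], [7], [8]].
Step i=5: Q has 5 at row 1, column 2; remove that cell from P, ejecting 5. So w(5) = 5. P is now [[4], [6], [7], [8]].
Step i=4: Q has 4 at row 4, column 1; remove 8 from row 4 of P and reverse-bump: 8 enters row 3 and ejects 7; 7 enters row 2 and ejects 6; 6 enters row 1 and ejects 4. So w(4) = 4. P is now [[6], [7], [8]].
Step i=3: Q has 3 at row 3, column 1; remove 8 from row 3 of P and reverse-bump: 8 enters row 2 and ejects 7; 7 enters row 1 and ejects 6. So w(3) = 6. P is now [[7], [8]].
Step i=2: Q has 2 at row 2, column 1; remove 8 from row 2 of P and reverse-bump: 8 enters row 1 and ejects 7. So w(2) = 7. P is now [[8]].
Step i=1: Q has 1 at row 1, column 1; remove that cell from P, ejecting 8. So w(1) = 8. P is now [].

So w = 8 7 6 4 5 3 1 2.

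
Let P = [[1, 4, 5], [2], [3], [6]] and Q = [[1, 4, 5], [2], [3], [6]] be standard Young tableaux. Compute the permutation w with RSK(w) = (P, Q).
Reverse the RSK construction: for i from n down to 1, find the cell of Q containing i, remove the entry at that cell from P, and reverse-bump it up through P; the value ejected from row 1 is w(i).

Step i=6: Q has 6 at row 4, column 1; remove 6 from row 4 of P and reverse-bump: 6 enters row 3 and ejects 3; 3 enters row 2 and ejects 2; 2 enters row 1 and ejects 1. So w(6) = 1. P is now [[2, 4, 5], [3], [6]].
Step i=5: Q has 5 at row 1, column 3; remove that cell from P, ejecting 5. So w(5) = 5. P is now [[2, 4], [3], [6]].
Step i=4: Q has 4 at row 1, column 2; remove that cell from P, ejecting 4. So w(4) = 4. P is now [[2], [3], [6]].
Step i=3: Q has 3 at row 3, column 1; remove 6 from row 3 of P and reverse-bump: 6 enters row 2 and ejects 3; 3 enters row 1 and ejects 2. So w(3) = 2. P is now [[3], [6]].
Step i=2: Q has 2 at row 2, column 1; remove 6 from row 2 of P and reverse-bump: 6 enters row 1 and ejects 3. So w(2) = 3. P is now [[6]].
Step i=1: Q has 1 at row 1, column 1; remove that cell from P, ejecting 6. So w(1) = 6. P is now [].

So w = 6 3 2 4 5 1.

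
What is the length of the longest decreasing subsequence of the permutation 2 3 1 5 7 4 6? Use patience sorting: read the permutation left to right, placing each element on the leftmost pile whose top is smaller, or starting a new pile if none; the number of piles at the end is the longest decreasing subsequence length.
2

2: new pile. tops = [2]
3: onto pile 1 (replacing 2). tops = [3]
1: new pile. tops = [3, 1]
5: onto pile 1 (replacing 3). tops = [5, 1]
7: onto pile 1 (replacing 5). tops = [7, 1]
4: onto pile 2 (replacing 1). tops = [7, 4]
6: onto pile 2 (replacing 4). tops = [7, 6]

2 piles, so the longest decreasing subsequence has length 2.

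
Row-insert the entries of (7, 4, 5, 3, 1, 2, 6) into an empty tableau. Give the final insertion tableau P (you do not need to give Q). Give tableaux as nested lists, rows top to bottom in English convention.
P = [[1, 2, 6], [3, 5], [4], [7]]

Insert 7: appended to row 1. P = [[7]].
Insert 4: 4 bumps 7 from row 1; 7 starts row 2. P = [[4], [7]].
Insert 5: appended to row 1. P = [[4, 5], [7]].
Insert 3: 3 bumps 4 from row 1; 4 bumps 7 from row 2; 7 starts row 3. P = [[3, 5], [4], [7]].
Insert 1: 1 bumps 3 from row 1; 3 bumps 4 from row 2; 4 bumps 7 from row 3; 7 starts row 4. P = [[1, 5], [3], [4], [7]].
Insert 2: 2 bumps 5 from row 1; 5 appends to row 2. P = [[1, 2], [3, 5], [4], [7]].
Insert 6: appended to row 1. P = [[1, 2, 6], [3, 5], [4], [7]].

So P = [[1, 2, 6], [3, 5], [4], [7]].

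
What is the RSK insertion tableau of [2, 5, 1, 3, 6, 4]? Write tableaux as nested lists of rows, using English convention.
P = [[1, 3, 4], [2, 5, 6]]

Insert 2: appended to row 1. P = [[2]].
Insert 5: appended to row 1. P = [[2, 5]].
Insert 1: 1 bumps 2 from row 1; 2 starts row 2. P = [[1, 5], [2]].
Insert 3: 3 bumps 5 from row 1; 5 appends to row 2. P = [[1, 3], [2, 5]].
Insert 6: appended to row 1. P = [[1, 3, 6], [2, 5]].
Insert 4: 4 bumps 6 from row 1; 6 appends to row 2. P = [[1, 3, 4], [2, 5, 6]].

So P = [[1, 3, 4], [2, 5, 6]].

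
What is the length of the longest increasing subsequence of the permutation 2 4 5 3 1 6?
4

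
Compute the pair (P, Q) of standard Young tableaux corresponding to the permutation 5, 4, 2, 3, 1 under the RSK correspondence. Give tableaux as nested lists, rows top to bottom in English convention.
Insert each entry of the permutation into P by Schensted row insertion, recording in Q the position of each new cell.

Insert 5: appended to row 1. P = [[5]].
Insert 4: 4 bumps 5 from row 1; 5 starts row 2. P = [[4], [5]].
Insert 2: 2 bumps 4 from row 1; 4 bumps 5 from row 2; 5 starts row 3. P = [[2], [4], [5]].
Insert 3: appended to row 1. P = [[2, 3], [4], [5]].
Insert 1: 1 bumps 2 from row 1; 2 bumps 4 from row 2; 4 bumps 5 from row 3; 5 starts row 4. P = [[1, 3], [2], [4], [5]].

So P = [[1, 3], [2], [4], [5]], Q = [[1, 4], [2], [3], [5]].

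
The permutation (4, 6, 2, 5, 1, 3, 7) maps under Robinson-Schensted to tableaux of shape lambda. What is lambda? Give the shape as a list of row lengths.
[3, 2, 2]

Row-insert each entry into an empty tableau.

After inserting 4: P = [[4]].
After inserting 6: P = [[4, 6]].
After inserting 2: P = [[2, 6], [4]].
After inserting 5: P = [[2, 5], [4, 6]].
After inserting 1: P = [[1, 5], [2, 6], [4]].
After inserting 3: P = [[1, 3], [2, 5], [4, 6]].
After inserting 7: P = [[1, 3, 7], [2, 5], [4, 6]].

The final insertion tableau P = [[1, 3, 7], [2, 5], [4, 6]] has shape [3, 2, 2].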